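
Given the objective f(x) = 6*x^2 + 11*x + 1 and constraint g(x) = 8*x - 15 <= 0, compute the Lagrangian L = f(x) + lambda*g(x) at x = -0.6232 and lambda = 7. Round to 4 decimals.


Step 1: Evaluate f(x).
f(-0.6232) = 6*(-0.6232)^2 + 11*(-0.6232) + 1 = -3.5249
Step 2: Evaluate g(x).
g(-0.6232) = 8*-0.6232 - 15 = -19.9856
Step 3: Compute Lagrangian.
L = -3.5249 + 7*-19.9856 = -143.4241


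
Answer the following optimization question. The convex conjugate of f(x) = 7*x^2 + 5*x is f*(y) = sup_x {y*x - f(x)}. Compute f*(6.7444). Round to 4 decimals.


f*(y) = sup_x {y*x - a*x^2 - b*x} = sup_x {(y-b)*x - a*x^2}
FOC: (y - b) - 2a*x = 0 => x* = (y - b)/(2a)
x* = (6.7444 - 5)/(2*7) = 0.1246
f*(6.7444) = (y-b)^2/(4a) = (6.7444 - 5)^2/(4*7)
= 3.0429/28 = 0.1087


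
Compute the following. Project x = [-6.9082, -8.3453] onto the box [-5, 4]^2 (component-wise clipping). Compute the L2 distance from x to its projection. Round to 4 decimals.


Project each component onto [-5, 4].
clip(-6.9082) = -5.0, clip(-8.3453) = -5.0
Projection = [-5.0, -5.0]
Squared diffs: [3.6412, 11.191]
Distance = sqrt(14.8322) = 3.8513


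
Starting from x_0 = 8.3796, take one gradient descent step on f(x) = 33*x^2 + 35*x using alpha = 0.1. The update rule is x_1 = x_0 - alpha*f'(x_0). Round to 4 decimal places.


We compute the gradient at x_0 and apply the update.
f'(x) = 66*x + 35
f'(8.3796) = 66*8.3796 + 35 = 588.0536
x_1 = 8.3796 - 0.1*588.0536 = -50.4258


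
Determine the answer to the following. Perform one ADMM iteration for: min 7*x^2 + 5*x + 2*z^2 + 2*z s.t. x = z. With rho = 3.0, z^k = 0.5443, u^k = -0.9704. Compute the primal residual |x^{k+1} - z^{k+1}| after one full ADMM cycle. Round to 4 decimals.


ADMM iteration with rho = 3.0, z^k = 0.5443, u^k = -0.9704
Step 1: x-update.
Minimize 7*x^2 + 5*x + (3.0/2)*(x - 0.5443 - 0.9704)^2
FOC: (2*7 + 3.0)*x = -5 + 3.0*(0.5443 + 0.9704)
x^{k+1} = -0.0268
Step 2: z-update.
Minimize 2*z^2 + 2*z + (3.0/2)*(-0.0268 - z - 0.9704)^2
FOC: (2*2 + 3.0)*z = -2 + 3.0*(-0.0268 - 0.9704)
z^{k+1} = -0.7131
Step 3: u-update.
u^{k+1} = -0.9704 - 0.0268 + 0.7131 = -0.2841
Step 4: Primal residual = |-0.0268 + 0.7131| = 0.6863


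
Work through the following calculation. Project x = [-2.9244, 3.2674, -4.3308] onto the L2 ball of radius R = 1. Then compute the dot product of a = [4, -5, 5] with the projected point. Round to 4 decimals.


Step 1: Compute ||x|| (intermediates to 6 decimals).
||x|| = sqrt((-2.9244)^2 + 3.2674^2 + (-4.3308)^2) = 6.163104
Step 2: Project.
Since ||x|| > R, scale = R/||x|| = 1/6.163104 = 0.162256, proj(x) = scale * x
proj(x) = [-0.474501, 0.530155, -0.702698]
Step 3: Dot product.
a^T * proj(x) = 4*(-0.474501) - 5*0.530155 + 5*(-0.702698) = -8.0623


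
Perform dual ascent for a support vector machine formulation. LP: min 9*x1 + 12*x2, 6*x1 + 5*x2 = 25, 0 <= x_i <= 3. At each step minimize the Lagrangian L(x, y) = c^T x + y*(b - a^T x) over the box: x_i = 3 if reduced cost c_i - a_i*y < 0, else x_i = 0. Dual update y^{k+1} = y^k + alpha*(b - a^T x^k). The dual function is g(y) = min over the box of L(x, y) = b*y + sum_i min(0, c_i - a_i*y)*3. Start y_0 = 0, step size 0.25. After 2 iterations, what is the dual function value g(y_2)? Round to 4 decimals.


Dual ascent for LP: min 9*x1 + 12*x2, 6*x1 + 5*x2 = 25, 0 <= x_i <= 3
Step 1: y^k = 0.0, reduced costs: (9.0, 12.0)
  x^k = (0.0, 0.0), subgradient = b - a^T x = 25.0
  y^{k+1} = 0.0 + 0.25*25.0 = 6.25
Step 2: y^k = 6.25, reduced costs: (-28.5, -19.25)
  x^k = (3.0, 3.0), subgradient = b - a^T x = -8.0
  y^{k+1} = 6.25 + 0.25*-8.0 = 4.25
Dual objective at y_2 = 4.25: reduced costs (-16.5, -9.25), box minimizer x = (3.0, 3.0)
g(y_2) = b*y + (c1 - a1*y)*x1 + (c2 - a2*y)*x2 = 25*4.25 + (-16.5)*3.0 + (-9.25)*3.0 = 106.25 - 49.5 - 27.75 = 29.0


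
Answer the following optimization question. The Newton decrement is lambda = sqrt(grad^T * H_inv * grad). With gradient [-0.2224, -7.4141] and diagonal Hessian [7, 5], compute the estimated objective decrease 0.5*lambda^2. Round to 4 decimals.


Step 1: H is diagonal, so H^(-1) * g = [-0.0318, -1.4828].
Step 2: g^T H^(-1) g = sum_i g_i^2 / H_ii
  = (-0.2224)^2/7 + (-7.4141)^2/5
  = 0.0071 + 10.9938 = 11.0008
Step 3: Objective decrease = 0.5 * g^T H^(-1) g = 5.5004


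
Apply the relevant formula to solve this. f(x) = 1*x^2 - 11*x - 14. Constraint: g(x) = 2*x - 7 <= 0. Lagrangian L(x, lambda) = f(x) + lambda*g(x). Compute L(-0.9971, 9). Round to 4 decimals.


Step 1: Evaluate f(x).
f(-0.9971) = 1*(-0.9971)^2 - 11*(-0.9971) - 14 = -2.0377
Step 2: Evaluate g(x).
g(-0.9971) = 2*-0.9971 - 7 = -8.9942
Step 3: Compute Lagrangian.
L = -2.0377 + 9*-8.9942 = -82.9855


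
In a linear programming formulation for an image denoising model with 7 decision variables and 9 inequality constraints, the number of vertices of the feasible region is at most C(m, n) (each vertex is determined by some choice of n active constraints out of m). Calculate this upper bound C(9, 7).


Each vertex corresponds to some choice of n active constraints out of m, so the number of vertices is at most C(m, n) = m! / (n!(m-n)!).
m = 9, n = 7
Numerator: 9 * 8 * 7 * 6 * 5 * 4 * 3
Denominator: 7! = 5040
C(9, 7) = 36


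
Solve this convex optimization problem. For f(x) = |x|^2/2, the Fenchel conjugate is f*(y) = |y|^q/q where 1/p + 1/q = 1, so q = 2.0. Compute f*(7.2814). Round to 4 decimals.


The conjugate exponent q satisfies 1/p + 1/q = 1.
p = 2, so q = 2/(2 - 1) = 2.0
|y|^q = 7.2814^2.0 = 53.0188
f*(7.2814) = 53.0188 / 2.0 = 26.5094


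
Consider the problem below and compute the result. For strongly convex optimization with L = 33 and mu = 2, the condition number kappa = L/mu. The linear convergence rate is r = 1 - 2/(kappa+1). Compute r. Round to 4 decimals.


Step 1: Compute the condition number.
kappa = L/mu = 33/2 = 16.5
Step 2: Compute the convergence rate.
r = 1 - 2/(kappa + 1) = 1 - 2*mu/(L + mu) = (L - mu)/(L + mu) = 31/35 = 0.8857


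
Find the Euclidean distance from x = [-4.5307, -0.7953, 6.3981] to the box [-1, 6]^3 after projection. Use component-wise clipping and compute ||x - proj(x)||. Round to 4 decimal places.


Project each component onto [-1, 6].
clip(-4.5307) = -1.0, clip(-0.7953) = -0.7953, clip(6.3981) = 6.0
Projection = [-1.0, -0.7953, 6.0]
Squared diffs: [12.4658, 0.0, 0.1585]
Distance = sqrt(12.6243) = 3.5531


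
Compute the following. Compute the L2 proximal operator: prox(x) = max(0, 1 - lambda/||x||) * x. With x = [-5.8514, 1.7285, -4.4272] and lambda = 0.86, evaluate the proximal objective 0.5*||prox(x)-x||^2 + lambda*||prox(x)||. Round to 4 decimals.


Step 1: Compute ||x||.
||x|| = 7.5383
Step 2: Compute scaling factor.
scale = max(0, 1 - 0.86/7.5383) = 0.8859
Step 3: prox(x) = [-5.1839, 1.5313, -3.9221]
||prox(x)|| = 6.6783
Step 4: Proximal objective.
0.5*||prox-x||^2 = 0.3698
lambda*||prox|| = 5.7433
Total = 6.1132


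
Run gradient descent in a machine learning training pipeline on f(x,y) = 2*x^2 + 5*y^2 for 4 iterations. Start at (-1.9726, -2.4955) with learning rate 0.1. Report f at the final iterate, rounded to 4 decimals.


Gradient descent on f(x,y) = 2*x^2 + 5*y^2.
Starting point: (-1.9726, -2.4955), alpha = 0.1
Step 1: grad_x = 2*2*-1.9726 = -7.8904, grad_y = 2*5*-2.4955 = -24.955
  x_1 = -1.9726 - 0.1*-7.8904 = -1.1836
  y_1 = -2.4955 - 0.1*-24.955 = 0.0
Step 2: grad_x = 2*2*-1.1836 = -4.7342, grad_y = 2*5*0.0 = 0.0
  x_2 = -1.1836 - 0.1*-4.7342 = -0.7101
  y_2 = 0.0 - 0.1*0.0 = 0.0
Step 3: grad_x = 2*2*-0.7101 = -2.8405, grad_y = 2*5*0.0 = 0.0
  x_3 = -0.7101 - 0.1*-2.8405 = -0.4261
  y_3 = 0.0 - 0.1*0.0 = 0.0
Step 4: grad_x = 2*2*-0.4261 = -1.7043, grad_y = 2*5*0.0 = 0.0
  x_4 = -0.4261 - 0.1*-1.7043 = -0.2556
  y_4 = 0.0 - 0.1*0.0 = 0.0
f(-0.2556, 0.0) = 2*(-0.2556)^2 + 5*0.0^2 = 0.1307


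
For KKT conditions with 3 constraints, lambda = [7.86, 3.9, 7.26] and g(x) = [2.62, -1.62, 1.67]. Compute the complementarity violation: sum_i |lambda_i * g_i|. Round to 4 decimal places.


KKT complementary slackness check:
lambda_1 * g_1 = 7.86 * 2.62 = 20.5932
lambda_2 * g_2 = 3.9 * -1.62 = -6.318
lambda_3 * g_3 = 7.26 * 1.67 = 12.1242
Total violation = 20.5932 + 6.318 + 12.1242 = 39.0354


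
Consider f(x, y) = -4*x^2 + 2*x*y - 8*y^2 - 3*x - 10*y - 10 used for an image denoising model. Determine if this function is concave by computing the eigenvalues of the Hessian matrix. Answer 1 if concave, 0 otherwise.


The Hessian of f(x,y) = -4*x^2 + 2*x*y - 8*y^2 - 3*x - 10*y - 10 is:
H = [[-8, 2], [2, -16]]
Trace = -8 - 16 = -24
Determinant = -8*-16 - (2)^2 = 124
Discriminant = (-24)^2 - 4*124 = 80.0
Eigenvalues: lambda_1 = -16.4721, lambda_2 = -7.5279
The function is concave.

1


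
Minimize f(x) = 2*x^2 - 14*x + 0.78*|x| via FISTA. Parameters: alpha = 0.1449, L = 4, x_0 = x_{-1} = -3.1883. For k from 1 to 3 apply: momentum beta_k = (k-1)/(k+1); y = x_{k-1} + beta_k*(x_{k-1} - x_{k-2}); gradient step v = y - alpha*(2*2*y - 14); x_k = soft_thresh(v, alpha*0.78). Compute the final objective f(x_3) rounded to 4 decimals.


FISTA on f(x) = 2*x^2 - 14*x + 0.78*|x|
L = 4, alpha = 0.1449
Iteration 1: beta = 0.0, y = -3.1883 + 0.0*(-3.1883 + 3.1883) = -3.1883
  grad(y) = -26.7532, v = y - alpha*grad = 0.6882
  prox(v) = soft_thresh(0.6882, 0.113) = 0.5752
Iteration 2: beta = 0.3333, y = 0.5752 + 0.3333*(0.5752 + 3.1883) = 1.8297
  grad(y) = -6.6811, v = y - alpha*grad = 2.7978
  prox(v) = soft_thresh(2.7978, 0.113) = 2.6848
Iteration 3: beta = 0.5, y = 2.6848 + 0.5*(2.6848 - 0.5752) = 3.7396
  grad(y) = 0.9583, v = y - alpha*grad = 3.6007
  prox(v) = soft_thresh(3.6007, 0.113) = 3.4877
f(x_3) = 2*3.4877^2 - 14*3.4877 + 0.78*|3.4877| = -21.7793


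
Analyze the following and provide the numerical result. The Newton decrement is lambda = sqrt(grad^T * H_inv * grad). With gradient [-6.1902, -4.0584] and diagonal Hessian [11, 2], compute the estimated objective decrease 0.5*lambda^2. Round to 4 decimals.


Step 1: H is diagonal, so H^(-1) * g = [-0.5627, -2.0292].
Step 2: g^T H^(-1) g = sum_i g_i^2 / H_ii
  = (-6.1902)^2/11 + (-4.0584)^2/2
  = 3.4835 + 8.2353 = 11.7188
Step 3: Objective decrease = 0.5 * g^T H^(-1) g = 5.8594


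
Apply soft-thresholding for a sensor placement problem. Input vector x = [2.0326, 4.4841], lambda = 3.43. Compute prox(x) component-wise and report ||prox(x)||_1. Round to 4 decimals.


Soft-thresholding with lambda = 3.43:
prox(2.0326) = sign(2.0326)*max(|2.0326| - 3.43, 0) = 0.0
prox(4.4841) = sign(4.4841)*max(|4.4841| - 3.43, 0) = 1.0541
prox(x) = [0.0, 1.0541]
||prox(x)||_1 = 0.0 + 1.0541 = 1.0541


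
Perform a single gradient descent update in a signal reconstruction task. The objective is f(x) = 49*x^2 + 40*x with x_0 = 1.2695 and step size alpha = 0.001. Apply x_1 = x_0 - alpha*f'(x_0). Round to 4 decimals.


We compute the gradient at x_0 and apply the update.
f'(x) = 98*x + 40
f'(1.2695) = 98*1.2695 + 40 = 164.411
x_1 = 1.2695 - 0.001*164.411 = 1.1051


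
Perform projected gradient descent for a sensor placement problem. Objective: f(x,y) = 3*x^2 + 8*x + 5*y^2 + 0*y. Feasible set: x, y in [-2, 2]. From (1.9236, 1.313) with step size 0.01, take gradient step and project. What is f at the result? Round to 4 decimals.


Step 1: Compute gradient at (1.9236, 1.313).
grad_x = 2*3*1.9236 + 8 = 19.5416
grad_y = 2*5*1.313 + 0 = 13.13
Step 2: Gradient step.
x_raw = 1.9236 - 0.01*19.5416 = 1.7282
y_raw = 1.313 - 0.01*13.13 = 1.1817
Step 3: Project onto [-2, 2].
x_proj = clip(1.7282) = 1.7282
y_proj = clip(1.1817) = 1.1817
Step 4: Evaluate f.
f(1.7282, 1.1817) = 29.7674


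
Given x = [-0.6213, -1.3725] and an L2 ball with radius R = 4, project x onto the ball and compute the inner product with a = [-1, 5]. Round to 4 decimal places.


Step 1: Compute ||x|| (intermediates to 6 decimals).
||x|| = sqrt((-0.6213)^2 + (-1.3725)^2) = 1.506576
Step 2: Project.
Since ||x|| <= R, proj = x (no scaling needed).
proj(x) = [-0.6213, -1.3725]
Step 3: Dot product.
a^T * proj(x) = -1*(-0.6213) + 5*(-1.3725) = -6.2412


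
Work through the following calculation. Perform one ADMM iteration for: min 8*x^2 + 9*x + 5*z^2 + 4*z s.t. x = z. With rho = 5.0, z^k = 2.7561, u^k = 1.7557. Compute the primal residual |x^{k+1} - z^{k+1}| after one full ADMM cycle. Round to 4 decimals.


ADMM iteration with rho = 5.0, z^k = 2.7561, u^k = 1.7557
Step 1: x-update.
Minimize 8*x^2 + 9*x + (5.0/2)*(x - 2.7561 + 1.7557)^2
FOC: (2*8 + 5.0)*x = -9 + 5.0*(2.7561 - 1.7557)
x^{k+1} = -0.1904
Step 2: z-update.
Minimize 5*z^2 + 4*z + (5.0/2)*(-0.1904 - z + 1.7557)^2
FOC: (2*5 + 5.0)*z = -4 + 5.0*(-0.1904 + 1.7557)
z^{k+1} = 0.2551
Step 3: u-update.
u^{k+1} = 1.7557 - 0.1904 - 0.2551 = 1.3102
Step 4: Primal residual = |-0.1904 - 0.2551| = 0.4455


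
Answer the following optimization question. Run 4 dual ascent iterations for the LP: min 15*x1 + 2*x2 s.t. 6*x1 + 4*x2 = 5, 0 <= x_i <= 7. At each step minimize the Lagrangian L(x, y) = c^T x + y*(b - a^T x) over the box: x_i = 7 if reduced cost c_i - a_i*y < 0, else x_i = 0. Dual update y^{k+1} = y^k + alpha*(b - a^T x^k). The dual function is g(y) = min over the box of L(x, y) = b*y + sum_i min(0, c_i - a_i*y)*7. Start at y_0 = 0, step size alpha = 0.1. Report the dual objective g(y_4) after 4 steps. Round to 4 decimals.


Dual ascent for LP: min 15*x1 + 2*x2, 6*x1 + 4*x2 = 5, 0 <= x_i <= 7
Step 1: y^k = 0.0, reduced costs: (15.0, 2.0)
  x^k = (0.0, 0.0), subgradient = b - a^T x = 5.0
  y^{k+1} = 0.0 + 0.1*5.0 = 0.5
Step 2: y^k = 0.5, reduced costs: (12.0, 0.0)
  x^k = (0.0, 0.0), subgradient = b - a^T x = 5.0
  y^{k+1} = 0.5 + 0.1*5.0 = 1.0
Step 3: y^k = 1.0, reduced costs: (9.0, -2.0)
  x^k = (0.0, 7.0), subgradient = b - a^T x = -23.0
  y^{k+1} = 1.0 + 0.1*-23.0 = -1.3
Step 4: y^k = -1.3, reduced costs: (22.8, 7.2)
  x^k = (0.0, 0.0), subgradient = b - a^T x = 5.0
  y^{k+1} = -1.3 + 0.1*5.0 = -0.8
Dual objective at y_4 = -0.8: reduced costs (19.8, 5.2), box minimizer x = (0.0, 0.0)
g(y_4) = b*y + (c1 - a1*y)*x1 + (c2 - a2*y)*x2 = 5*(-0.8) + 19.8*0.0 + 5.2*0.0 = -4.0 + 0.0 + 0.0 = -4.0


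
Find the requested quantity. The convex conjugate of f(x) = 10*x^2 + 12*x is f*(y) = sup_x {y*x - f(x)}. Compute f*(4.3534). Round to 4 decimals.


f*(y) = sup_x {y*x - a*x^2 - b*x} = sup_x {(y-b)*x - a*x^2}
FOC: (y - b) - 2a*x = 0 => x* = (y - b)/(2a)
x* = (4.3534 - 12)/(2*10) = -0.3823
f*(4.3534) = (y-b)^2/(4a) = (4.3534 - 12)^2/(4*10)
= 58.4705/40 = 1.4618


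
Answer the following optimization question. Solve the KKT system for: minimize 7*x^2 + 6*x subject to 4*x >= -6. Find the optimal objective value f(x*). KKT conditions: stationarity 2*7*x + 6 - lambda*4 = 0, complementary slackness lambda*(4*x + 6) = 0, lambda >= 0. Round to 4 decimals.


Step 1: Try lambda = 0 (constraint inactive).
Stationarity: 2*7*x + 6 = 0
x* = -6/(2*7) = -3/7 = -0.4286 (rounded; the exact value -3/7 is used below)
Check constraint: 4*-0.4286 = -1.7144 >= -6 -- satisfied.
Step 2: Compute optimal value.
f(x*) = 7*(-3/7)^2 + 6*(-3/7) = -1.2857


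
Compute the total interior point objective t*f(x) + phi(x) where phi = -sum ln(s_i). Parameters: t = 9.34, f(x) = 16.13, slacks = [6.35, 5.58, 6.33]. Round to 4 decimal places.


Step 1: Compute log-barrier.
ln values: [1.8485, 1.7192, 1.8453]
phi = -(1.8485 + 1.7192 + 1.8453) = -5.4129
Step 2: Compute augmented objective.
t*f(x) = 9.34*16.13 = 150.6542
Total = 150.6542 - 5.4129 = 145.2413


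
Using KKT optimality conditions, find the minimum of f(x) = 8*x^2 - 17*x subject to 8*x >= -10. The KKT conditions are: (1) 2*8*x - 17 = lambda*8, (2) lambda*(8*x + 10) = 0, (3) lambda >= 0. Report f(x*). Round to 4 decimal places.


Step 1: Try lambda = 0 (constraint inactive).
Stationarity: 2*8*x - 17 = 0
x* = 17/(2*8) = 1.0625
Check constraint: 8*1.0625 = 8.5 >= -10 -- satisfied.
Step 2: Compute optimal value.
f(x*) = 8*1.0625^2 - 17*1.0625 = -9.0313


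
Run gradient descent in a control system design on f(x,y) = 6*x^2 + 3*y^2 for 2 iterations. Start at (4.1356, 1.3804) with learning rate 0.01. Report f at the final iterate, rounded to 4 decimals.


Gradient descent on f(x,y) = 6*x^2 + 3*y^2.
Starting point: (4.1356, 1.3804), alpha = 0.01
Step 1: grad_x = 2*6*4.1356 = 49.6272, grad_y = 2*3*1.3804 = 8.2824
  x_1 = 4.1356 - 0.01*49.6272 = 3.6393
  y_1 = 1.3804 - 0.01*8.2824 = 1.2976
Step 2: grad_x = 2*6*3.6393 = 43.6719, grad_y = 2*3*1.2976 = 7.7855
  x_2 = 3.6393 - 0.01*43.6719 = 3.2026
  y_2 = 1.2976 - 0.01*7.7855 = 1.2197
f(3.2026, 1.2197) = 6*3.2026^2 + 3*1.2197^2 = 66.0034


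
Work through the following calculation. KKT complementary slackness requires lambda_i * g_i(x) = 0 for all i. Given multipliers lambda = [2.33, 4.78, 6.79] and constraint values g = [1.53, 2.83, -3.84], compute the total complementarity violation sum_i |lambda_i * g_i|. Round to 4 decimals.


KKT complementary slackness check:
lambda_1 * g_1 = 2.33 * 1.53 = 3.5649
lambda_2 * g_2 = 4.78 * 2.83 = 13.5274
lambda_3 * g_3 = 6.79 * -3.84 = -26.0736
Total violation = 3.5649 + 13.5274 + 26.0736 = 43.1659


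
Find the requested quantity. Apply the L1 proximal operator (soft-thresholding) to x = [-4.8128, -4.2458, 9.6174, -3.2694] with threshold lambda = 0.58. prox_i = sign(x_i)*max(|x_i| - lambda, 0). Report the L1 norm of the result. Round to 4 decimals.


Soft-thresholding with lambda = 0.58:
prox(-4.8128) = sign(-4.8128)*max(|-4.8128| - 0.58, 0) = -4.2328
prox(-4.2458) = sign(-4.2458)*max(|-4.2458| - 0.58, 0) = -3.6658
prox(9.6174) = sign(9.6174)*max(|9.6174| - 0.58, 0) = 9.0374
prox(-3.2694) = sign(-3.2694)*max(|-3.2694| - 0.58, 0) = -2.6894
prox(x) = [-4.2328, -3.6658, 9.0374, -2.6894]
||prox(x)||_1 = 4.2328 + 3.6658 + 9.0374 + 2.6894 = 19.6254


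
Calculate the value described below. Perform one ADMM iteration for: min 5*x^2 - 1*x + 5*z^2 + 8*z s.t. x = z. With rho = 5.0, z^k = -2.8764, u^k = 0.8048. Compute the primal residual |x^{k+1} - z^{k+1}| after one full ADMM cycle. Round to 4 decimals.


ADMM iteration with rho = 5.0, z^k = -2.8764, u^k = 0.8048
Step 1: x-update.
Minimize 5*x^2 - 1*x + (5.0/2)*(x + 2.8764 + 0.8048)^2
FOC: (2*5 + 5.0)*x = 1 + 5.0*(-2.8764 - 0.8048)
x^{k+1} = -1.1604
Step 2: z-update.
Minimize 5*z^2 + 8*z + (5.0/2)*(-1.1604 - z + 0.8048)^2
FOC: (2*5 + 5.0)*z = -8 + 5.0*(-1.1604 + 0.8048)
z^{k+1} = -0.6519
Step 3: u-update.
u^{k+1} = 0.8048 - 1.1604 + 0.6519 = 0.2963
Step 4: Primal residual = |-1.1604 + 0.6519| = 0.5085


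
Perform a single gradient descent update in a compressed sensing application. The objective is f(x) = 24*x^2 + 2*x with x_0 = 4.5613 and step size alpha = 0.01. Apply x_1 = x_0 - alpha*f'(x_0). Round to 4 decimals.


We compute the gradient at x_0 and apply the update.
f'(x) = 48*x + 2
f'(4.5613) = 48*4.5613 + 2 = 220.9424
x_1 = 4.5613 - 0.01*220.9424 = 2.3519


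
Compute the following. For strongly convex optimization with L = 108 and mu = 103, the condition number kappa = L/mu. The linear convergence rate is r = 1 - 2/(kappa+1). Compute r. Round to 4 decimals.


Step 1: Compute the condition number.
kappa = L/mu = 108/103 = 1.0485
Step 2: Compute the convergence rate.
r = 1 - 2/(kappa + 1) = 1 - 2*mu/(L + mu) = (L - mu)/(L + mu) = 5/211 = 0.0237


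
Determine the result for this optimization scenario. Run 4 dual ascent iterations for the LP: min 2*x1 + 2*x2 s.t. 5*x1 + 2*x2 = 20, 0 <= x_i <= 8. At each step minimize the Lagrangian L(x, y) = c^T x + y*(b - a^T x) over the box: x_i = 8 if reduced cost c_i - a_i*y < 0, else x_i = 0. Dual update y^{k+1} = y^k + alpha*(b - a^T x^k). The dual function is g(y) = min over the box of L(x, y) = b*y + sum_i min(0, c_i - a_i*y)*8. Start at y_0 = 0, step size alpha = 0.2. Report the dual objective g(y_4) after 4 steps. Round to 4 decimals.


Dual ascent for LP: min 2*x1 + 2*x2, 5*x1 + 2*x2 = 20, 0 <= x_i <= 8
Step 1: y^k = 0.0, reduced costs: (2.0, 2.0)
  x^k = (0.0, 0.0), subgradient = b - a^T x = 20.0
  y^{k+1} = 0.0 + 0.2*20.0 = 4.0
Step 2: y^k = 4.0, reduced costs: (-18.0, -6.0)
  x^k = (8.0, 8.0), subgradient = b - a^T x = -36.0
  y^{k+1} = 4.0 + 0.2*-36.0 = -3.2
Step 3: y^k = -3.2, reduced costs: (18.0, 8.4)
  x^k = (0.0, 0.0), subgradient = b - a^T x = 20.0
  y^{k+1} = -3.2 + 0.2*20.0 = 0.8
Step 4: y^k = 0.8, reduced costs: (-2.0, 0.4)
  x^k = (8.0, 0.0), subgradient = b - a^T x = -20.0
  y^{k+1} = 0.8 + 0.2*-20.0 = -3.2
Dual objective at y_4 = -3.2: reduced costs (18.0, 8.4), box minimizer x = (0.0, 0.0)
g(y_4) = b*y + (c1 - a1*y)*x1 + (c2 - a2*y)*x2 = 20*(-3.2) + 18.0*0.0 + 8.4*0.0 = -64.0 + 0.0 + 0.0 = -64.0


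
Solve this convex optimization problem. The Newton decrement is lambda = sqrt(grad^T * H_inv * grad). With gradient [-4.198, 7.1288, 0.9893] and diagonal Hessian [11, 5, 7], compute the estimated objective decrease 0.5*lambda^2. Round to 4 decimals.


Step 1: H is diagonal, so H^(-1) * g = [-0.3816, 1.4258, 0.1413].
Step 2: g^T H^(-1) g = sum_i g_i^2 / H_ii
  = (-4.198)^2/11 + (7.1288)^2/5 + (0.9893)^2/7
  = 1.6021 + 10.164 + 0.1398 = 11.9059
Step 3: Objective decrease = 0.5 * g^T H^(-1) g = 5.9529


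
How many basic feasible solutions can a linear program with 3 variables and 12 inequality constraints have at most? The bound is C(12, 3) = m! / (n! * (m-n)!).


Each vertex corresponds to some choice of n active constraints out of m, so the number of vertices is at most C(m, n) = m! / (n!(m-n)!).
m = 12, n = 3
Numerator: 12 * 11 * 10
Denominator: 3! = 6
C(12, 3) = 220


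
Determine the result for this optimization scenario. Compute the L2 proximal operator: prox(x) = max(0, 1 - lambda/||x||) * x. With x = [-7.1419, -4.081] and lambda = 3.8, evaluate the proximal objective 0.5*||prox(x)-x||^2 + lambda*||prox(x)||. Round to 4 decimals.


Step 1: Compute ||x||.
||x|| = 8.2256
Step 2: Compute scaling factor.
scale = max(0, 1 - 3.8/8.2256) = 0.538
Step 3: prox(x) = [-3.8426, -2.1957]
||prox(x)|| = 4.4256
Step 4: Proximal objective.
0.5*||prox-x||^2 = 7.22
lambda*||prox|| = 16.8173
Total = 24.0375


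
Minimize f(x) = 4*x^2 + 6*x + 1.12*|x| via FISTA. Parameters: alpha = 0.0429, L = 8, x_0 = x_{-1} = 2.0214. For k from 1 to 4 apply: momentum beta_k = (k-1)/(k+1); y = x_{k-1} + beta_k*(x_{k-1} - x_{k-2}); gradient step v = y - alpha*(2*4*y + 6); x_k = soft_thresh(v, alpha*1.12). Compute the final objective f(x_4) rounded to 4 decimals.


FISTA on f(x) = 4*x^2 + 6*x + 1.12*|x|
L = 8, alpha = 0.0429
Iteration 1: beta = 0.0, y = 2.0214 + 0.0*(2.0214 - 2.0214) = 2.0214
  grad(y) = 22.1712, v = y - alpha*grad = 1.0703
  prox(v) = soft_thresh(1.0703, 0.048) = 1.0222
Iteration 2: beta = 0.3333, y = 1.0222 + 0.3333*(1.0222 - 2.0214) = 0.6891
  grad(y) = 11.5131, v = y - alpha*grad = 0.1952
  prox(v) = soft_thresh(0.1952, 0.048) = 0.1472
Iteration 3: beta = 0.5, y = 0.1472 + 0.5*(0.1472 - 1.0222) = -0.2903
  grad(y) = 3.6773, v = y - alpha*grad = -0.4481
  prox(v) = soft_thresh(-0.4481, 0.048) = -0.4
Iteration 4: beta = 0.6, y = -0.4 + 0.6*(-0.4 - 0.1472) = -0.7284
  grad(y) = 0.173, v = y - alpha*grad = -0.7358
  prox(v) = soft_thresh(-0.7358, 0.048) = -0.6877
f(x_4) = 4*(-0.6877)^2 + 6*(-0.6877) + 1.12*|-0.6877| = -1.4642


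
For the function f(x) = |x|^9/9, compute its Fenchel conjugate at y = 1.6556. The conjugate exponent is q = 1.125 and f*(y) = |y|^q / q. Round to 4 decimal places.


The conjugate exponent q satisfies 1/p + 1/q = 1.
p = 9, so q = 9/(9 - 1) = 1.125
|y|^q = 1.6556^1.125 = 1.7633
f*(1.6556) = 1.7633 / 1.125 = 1.5674


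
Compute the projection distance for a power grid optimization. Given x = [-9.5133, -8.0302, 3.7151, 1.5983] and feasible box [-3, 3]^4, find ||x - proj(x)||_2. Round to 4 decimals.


Project each component onto [-3, 3].
clip(-9.5133) = -3.0, clip(-8.0302) = -3.0, clip(3.7151) = 3.0, clip(1.5983) = 1.5983
Projection = [-3.0, -3.0, 3.0, 1.5983]
Squared diffs: [42.4231, 25.3029, 0.5114, 0.0]
Distance = sqrt(68.2374) = 8.2606


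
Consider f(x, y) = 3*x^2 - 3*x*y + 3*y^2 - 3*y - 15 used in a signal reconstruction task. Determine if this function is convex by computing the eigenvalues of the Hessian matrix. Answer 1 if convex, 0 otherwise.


The Hessian of f(x,y) = 3*x^2 - 3*x*y + 3*y^2 - 3*y - 15 is:
H = [[6, -3], [-3, 6]]
Trace = 6 + 6 = 12
Determinant = 6*6 - (-3)^2 = 27
Discriminant = (12)^2 - 4*27 = 36.0
Eigenvalues: lambda_1 = 3.0, lambda_2 = 9.0
The function is convex.

1


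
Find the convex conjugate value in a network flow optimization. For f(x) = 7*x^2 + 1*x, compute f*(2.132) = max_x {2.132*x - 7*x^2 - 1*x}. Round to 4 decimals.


f*(y) = sup_x {y*x - a*x^2 - b*x} = sup_x {(y-b)*x - a*x^2}
FOC: (y - b) - 2a*x = 0 => x* = (y - b)/(2a)
x* = (2.132 - 1)/(2*7) = 0.0809
f*(2.132) = (y-b)^2/(4a) = (2.132 - 1)^2/(4*7)
= 1.2814/28 = 0.0458


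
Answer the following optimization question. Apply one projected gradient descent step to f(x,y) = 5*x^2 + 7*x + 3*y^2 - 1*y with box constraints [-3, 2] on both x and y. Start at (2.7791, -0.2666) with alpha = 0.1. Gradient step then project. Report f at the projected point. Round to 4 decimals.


Step 1: Compute gradient at (2.7791, -0.2666).
grad_x = 2*5*2.7791 + 7 = 34.791
grad_y = 2*3*-0.2666 - 1 = -2.5996
Step 2: Gradient step.
x_raw = 2.7791 - 0.1*34.791 = -0.7
y_raw = -0.2666 - 0.1*-2.5996 = -0.0066
Step 3: Project onto [-3, 2].
x_proj = clip(-0.7) = -0.7
y_proj = clip(-0.0066) = -0.0066
Step 4: Evaluate f.
f(-0.7, -0.0066) = -2.4432


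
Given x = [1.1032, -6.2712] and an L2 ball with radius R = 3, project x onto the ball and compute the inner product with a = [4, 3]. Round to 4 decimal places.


Step 1: Compute ||x|| (intermediates to 6 decimals).
||x|| = sqrt(1.1032^2 + (-6.2712)^2) = 6.367496
Step 2: Project.
Since ||x|| > R, scale = R/||x|| = 3/6.367496 = 0.471143, proj(x) = scale * x
proj(x) = [0.519765, -2.954632]
Step 3: Dot product.
a^T * proj(x) = 4*0.519765 + 3*(-2.954632) = -6.7848


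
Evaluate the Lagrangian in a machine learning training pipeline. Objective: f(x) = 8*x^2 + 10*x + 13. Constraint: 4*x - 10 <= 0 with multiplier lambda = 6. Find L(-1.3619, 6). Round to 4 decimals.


Step 1: Evaluate f(x).
f(-1.3619) = 8*(-1.3619)^2 + 10*(-1.3619) + 13 = 14.2192
Step 2: Evaluate g(x).
g(-1.3619) = 4*-1.3619 - 10 = -15.4476
Step 3: Compute Lagrangian.
L = 14.2192 + 6*-15.4476 = -78.4664


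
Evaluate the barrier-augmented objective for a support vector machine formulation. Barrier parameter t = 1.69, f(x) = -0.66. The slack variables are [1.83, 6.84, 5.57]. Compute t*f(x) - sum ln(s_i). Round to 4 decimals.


Step 1: Compute log-barrier.
ln values: [0.6043, 1.9228, 1.7174]
phi = -(0.6043 + 1.9228 + 1.7174) = -4.2445
Step 2: Compute augmented objective.
t*f(x) = 1.69*-0.66 = -1.1154
Total = -1.1154 - 4.2445 = -5.3599


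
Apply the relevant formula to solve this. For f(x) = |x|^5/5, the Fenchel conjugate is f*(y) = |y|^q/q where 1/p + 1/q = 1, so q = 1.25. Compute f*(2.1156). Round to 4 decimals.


The conjugate exponent q satisfies 1/p + 1/q = 1.
p = 5, so q = 5/(5 - 1) = 1.25
|y|^q = 2.1156^1.25 = 2.5515
f*(2.1156) = 2.5515 / 1.25 = 2.0412


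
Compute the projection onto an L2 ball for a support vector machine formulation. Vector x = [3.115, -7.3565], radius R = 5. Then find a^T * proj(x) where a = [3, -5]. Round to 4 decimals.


Step 1: Compute ||x|| (intermediates to 6 decimals).
||x|| = sqrt(3.115^2 + (-7.3565)^2) = 7.988825
Step 2: Project.
Since ||x|| > R, scale = R/||x|| = 5/7.988825 = 0.625874, proj(x) = scale * x
proj(x) = [1.949598, -4.604242]
Step 3: Dot product.
a^T * proj(x) = 3*1.949598 - 5*(-4.604242) = 28.87


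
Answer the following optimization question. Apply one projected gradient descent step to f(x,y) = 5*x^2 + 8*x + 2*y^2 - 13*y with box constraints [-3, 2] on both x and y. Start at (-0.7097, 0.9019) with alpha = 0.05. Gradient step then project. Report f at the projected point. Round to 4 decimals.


Step 1: Compute gradient at (-0.7097, 0.9019).
grad_x = 2*5*-0.7097 + 8 = 0.903
grad_y = 2*2*0.9019 - 13 = -9.3924
Step 2: Gradient step.
x_raw = -0.7097 - 0.05*0.903 = -0.7549
y_raw = 0.9019 - 0.05*-9.3924 = 1.3715
Step 3: Project onto [-3, 2].
x_proj = clip(-0.7549) = -0.7549
y_proj = clip(1.3715) = 1.3715
Step 4: Evaluate f.
f(-0.7549, 1.3715) = -17.2574


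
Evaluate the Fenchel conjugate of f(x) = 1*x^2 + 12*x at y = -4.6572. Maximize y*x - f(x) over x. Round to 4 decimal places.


f*(y) = sup_x {y*x - a*x^2 - b*x} = sup_x {(y-b)*x - a*x^2}
FOC: (y - b) - 2a*x = 0 => x* = (y - b)/(2a)
x* = (-4.6572 - 12)/(2*1) = -8.3286
f*(-4.6572) = (y-b)^2/(4a) = (-4.6572 - 12)^2/(4*1)
= 277.4623/4 = 69.3656


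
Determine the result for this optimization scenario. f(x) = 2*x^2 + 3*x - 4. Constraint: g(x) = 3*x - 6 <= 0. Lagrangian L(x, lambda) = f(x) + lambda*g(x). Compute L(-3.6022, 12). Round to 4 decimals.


Step 1: Evaluate f(x).
f(-3.6022) = 2*(-3.6022)^2 + 3*(-3.6022) - 4 = 11.1451
Step 2: Evaluate g(x).
g(-3.6022) = 3*-3.6022 - 6 = -16.8066
Step 3: Compute Lagrangian.
L = 11.1451 + 12*-16.8066 = -190.5341


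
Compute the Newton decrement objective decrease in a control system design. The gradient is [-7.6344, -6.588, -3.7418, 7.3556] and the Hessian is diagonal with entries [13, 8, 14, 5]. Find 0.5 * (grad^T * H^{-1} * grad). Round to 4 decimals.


Step 1: H is diagonal, so H^(-1) * g = [-0.5873, -0.8235, -0.2673, 1.4711].
Step 2: g^T H^(-1) g = sum_i g_i^2 / H_ii
  = (-7.6344)^2/13 + (-6.588)^2/8 + (-3.7418)^2/14 + (7.3556)^2/5
  = 4.4834 + 5.4252 + 1.0001 + 10.821 = 21.7297
Step 3: Objective decrease = 0.5 * g^T H^(-1) g = 10.8648


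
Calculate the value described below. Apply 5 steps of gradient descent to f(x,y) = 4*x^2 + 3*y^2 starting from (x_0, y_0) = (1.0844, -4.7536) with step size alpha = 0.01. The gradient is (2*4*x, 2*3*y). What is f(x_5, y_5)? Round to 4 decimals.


Gradient descent on f(x,y) = 4*x^2 + 3*y^2.
Starting point: (1.0844, -4.7536), alpha = 0.01
Step 1: grad_x = 2*4*1.0844 = 8.6752, grad_y = 2*3*-4.7536 = -28.5216
  x_1 = 1.0844 - 0.01*8.6752 = 0.9976
  y_1 = -4.7536 - 0.01*-28.5216 = -4.4684
Step 2: grad_x = 2*4*0.9976 = 7.9812, grad_y = 2*3*-4.4684 = -26.8103
  x_2 = 0.9976 - 0.01*7.9812 = 0.9178
  y_2 = -4.4684 - 0.01*-26.8103 = -4.2003
Step 3: grad_x = 2*4*0.9178 = 7.3427, grad_y = 2*3*-4.2003 = -25.2017
  x_3 = 0.9178 - 0.01*7.3427 = 0.8444
  y_3 = -4.2003 - 0.01*-25.2017 = -3.9483
Step 4: grad_x = 2*4*0.8444 = 6.7553, grad_y = 2*3*-3.9483 = -23.6896
  x_4 = 0.8444 - 0.01*6.7553 = 0.7769
  y_4 = -3.9483 - 0.01*-23.6896 = -3.7114
Step 5: grad_x = 2*4*0.7769 = 6.2149, grad_y = 2*3*-3.7114 = -22.2682
  x_5 = 0.7769 - 0.01*6.2149 = 0.7147
  y_5 = -3.7114 - 0.01*-22.2682 = -3.4887
f(0.7147, -3.4887) = 4*0.7147^2 + 3*(-3.4887)^2 = 38.556


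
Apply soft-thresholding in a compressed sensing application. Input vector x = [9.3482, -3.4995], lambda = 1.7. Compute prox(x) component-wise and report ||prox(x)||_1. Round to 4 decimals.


Soft-thresholding with lambda = 1.7:
prox(9.3482) = sign(9.3482)*max(|9.3482| - 1.7, 0) = 7.6482
prox(-3.4995) = sign(-3.4995)*max(|-3.4995| - 1.7, 0) = -1.7995
prox(x) = [7.6482, -1.7995]
||prox(x)||_1 = 7.6482 + 1.7995 = 9.4477


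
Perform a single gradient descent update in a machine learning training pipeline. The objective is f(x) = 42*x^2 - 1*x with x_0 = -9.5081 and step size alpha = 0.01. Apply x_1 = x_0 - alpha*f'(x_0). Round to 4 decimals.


We compute the gradient at x_0 and apply the update.
f'(x) = 84*x - 1
f'(-9.5081) = 84*-9.5081 - 1 = -799.6804
x_1 = -9.5081 - 0.01*-799.6804 = -1.5113


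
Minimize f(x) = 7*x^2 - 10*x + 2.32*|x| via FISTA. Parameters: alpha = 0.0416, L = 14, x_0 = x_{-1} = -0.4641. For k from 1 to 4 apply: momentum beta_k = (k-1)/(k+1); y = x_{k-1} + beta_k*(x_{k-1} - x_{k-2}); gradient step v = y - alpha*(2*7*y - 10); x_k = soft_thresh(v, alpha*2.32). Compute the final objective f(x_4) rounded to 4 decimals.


FISTA on f(x) = 7*x^2 - 10*x + 2.32*|x|
L = 14, alpha = 0.0416
Iteration 1: beta = 0.0, y = -0.4641 + 0.0*(-0.4641 + 0.4641) = -0.4641
  grad(y) = -16.4974, v = y - alpha*grad = 0.2222
  prox(v) = soft_thresh(0.2222, 0.0965) = 0.1257
Iteration 2: beta = 0.3333, y = 0.1257 + 0.3333*(0.1257 + 0.4641) = 0.3223
  grad(y) = -5.4882, v = y - alpha*grad = 0.5506
  prox(v) = soft_thresh(0.5506, 0.0965) = 0.4541
Iteration 3: beta = 0.5, y = 0.4541 + 0.5*(0.4541 - 0.1257) = 0.6183
  grad(y) = -1.3443, v = y - alpha*grad = 0.6742
  prox(v) = soft_thresh(0.6742, 0.0965) = 0.5777
Iteration 4: beta = 0.6, y = 0.5777 + 0.6*(0.5777 - 0.4541) = 0.6518
  grad(y) = -0.8743, v = y - alpha*grad = 0.6882
  prox(v) = soft_thresh(0.6882, 0.0965) = 0.5917
f(x_4) = 7*0.5917^2 - 10*0.5917 + 2.32*|0.5917| = -2.0935


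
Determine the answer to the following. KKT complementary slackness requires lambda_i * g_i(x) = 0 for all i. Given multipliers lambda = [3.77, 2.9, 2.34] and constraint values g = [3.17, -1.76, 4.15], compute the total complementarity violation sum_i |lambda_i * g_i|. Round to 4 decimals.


KKT complementary slackness check:
lambda_1 * g_1 = 3.77 * 3.17 = 11.9509
lambda_2 * g_2 = 2.9 * -1.76 = -5.104
lambda_3 * g_3 = 2.34 * 4.15 = 9.711
Total violation = 11.9509 + 5.104 + 9.711 = 26.7659


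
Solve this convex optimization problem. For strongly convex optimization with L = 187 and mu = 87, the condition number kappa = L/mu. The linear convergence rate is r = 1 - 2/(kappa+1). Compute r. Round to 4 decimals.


Step 1: Compute the condition number.
kappa = L/mu = 187/87 = 2.1494
Step 2: Compute the convergence rate.
r = 1 - 2/(kappa + 1) = 1 - 2*mu/(L + mu) = (L - mu)/(L + mu) = 100/274 = 0.365


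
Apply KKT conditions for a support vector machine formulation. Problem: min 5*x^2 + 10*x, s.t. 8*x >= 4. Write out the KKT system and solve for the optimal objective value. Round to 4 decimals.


Step 1: Try lambda = 0 (constraint inactive).
x_unc = -10/(2*5) = -1.0
Check: 8*-1.0 = -8.0 < 4 -- violated!
Step 2: Constraint must be active: 8*x = 4
x* = 4/8 = 0.5
lambda = (2*5*0.5 + 10)/8 = 1.875
Step 3: Compute optimal value.
f(x*) = 5*0.5^2 + 10*0.5 = 6.25


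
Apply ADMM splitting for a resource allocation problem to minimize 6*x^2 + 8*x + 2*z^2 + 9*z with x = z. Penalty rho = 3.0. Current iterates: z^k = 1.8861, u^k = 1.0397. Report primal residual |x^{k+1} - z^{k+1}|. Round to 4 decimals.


ADMM iteration with rho = 3.0, z^k = 1.8861, u^k = 1.0397
Step 1: x-update.
Minimize 6*x^2 + 8*x + (3.0/2)*(x - 1.8861 + 1.0397)^2
FOC: (2*6 + 3.0)*x = -8 + 3.0*(1.8861 - 1.0397)
x^{k+1} = -0.3641
Step 2: z-update.
Minimize 2*z^2 + 9*z + (3.0/2)*(-0.3641 - z + 1.0397)^2
FOC: (2*2 + 3.0)*z = -9 + 3.0*(-0.3641 + 1.0397)
z^{k+1} = -0.9962
Step 3: u-update.
u^{k+1} = 1.0397 - 0.3641 + 0.9962 = 1.6718
Step 4: Primal residual = |-0.3641 + 0.9962| = 0.6321


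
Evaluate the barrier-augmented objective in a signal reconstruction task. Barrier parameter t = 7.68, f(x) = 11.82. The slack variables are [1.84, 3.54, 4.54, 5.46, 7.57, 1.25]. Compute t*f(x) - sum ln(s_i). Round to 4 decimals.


Step 1: Compute log-barrier.
ln values: [0.6098, 1.2641, 1.5129, 1.6974, 2.0242, 0.2231]
phi = -(0.6098 + 1.2641 + 1.5129 + 1.6974 + 2.0242 + 0.2231) = -7.3316
Step 2: Compute augmented objective.
t*f(x) = 7.68*11.82 = 90.7776
Total = 90.7776 - 7.3316 = 83.446


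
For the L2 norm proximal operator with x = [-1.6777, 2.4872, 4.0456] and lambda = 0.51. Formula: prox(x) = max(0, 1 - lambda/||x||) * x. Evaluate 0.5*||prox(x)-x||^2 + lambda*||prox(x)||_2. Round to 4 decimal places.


Step 1: Compute ||x||.
||x|| = 5.0366
Step 2: Compute scaling factor.
scale = max(0, 1 - 0.51/5.0366) = 0.8987
Step 3: prox(x) = [-1.5078, 2.2354, 3.636]
||prox(x)|| = 4.5266
Step 4: Proximal objective.
0.5*||prox-x||^2 = 0.1301
lambda*||prox|| = 2.3086
Total = 2.4386


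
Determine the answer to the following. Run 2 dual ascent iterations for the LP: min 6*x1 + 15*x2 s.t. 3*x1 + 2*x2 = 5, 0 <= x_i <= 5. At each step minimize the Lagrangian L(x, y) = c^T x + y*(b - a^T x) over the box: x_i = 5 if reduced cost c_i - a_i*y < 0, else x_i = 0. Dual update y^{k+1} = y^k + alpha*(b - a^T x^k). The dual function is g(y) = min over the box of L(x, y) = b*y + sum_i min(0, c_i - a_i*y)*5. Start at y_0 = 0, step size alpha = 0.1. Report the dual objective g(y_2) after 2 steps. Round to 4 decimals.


Dual ascent for LP: min 6*x1 + 15*x2, 3*x1 + 2*x2 = 5, 0 <= x_i <= 5
Step 1: y^k = 0.0, reduced costs: (6.0, 15.0)
  x^k = (0.0, 0.0), subgradient = b - a^T x = 5.0
  y^{k+1} = 0.0 + 0.1*5.0 = 0.5
Step 2: y^k = 0.5, reduced costs: (4.5, 14.0)
  x^k = (0.0, 0.0), subgradient = b - a^T x = 5.0
  y^{k+1} = 0.5 + 0.1*5.0 = 1.0
Dual objective at y_2 = 1.0: reduced costs (3.0, 13.0), box minimizer x = (0.0, 0.0)
g(y_2) = b*y + (c1 - a1*y)*x1 + (c2 - a2*y)*x2 = 5*1.0 + 3.0*0.0 + 13.0*0.0 = 5.0 + 0.0 + 0.0 = 5.0


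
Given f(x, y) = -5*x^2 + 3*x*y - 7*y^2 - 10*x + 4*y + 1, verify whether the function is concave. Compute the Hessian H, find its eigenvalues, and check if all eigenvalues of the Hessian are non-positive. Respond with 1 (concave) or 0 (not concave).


The Hessian of f(x,y) = -5*x^2 + 3*x*y - 7*y^2 - 10*x + 4*y + 1 is:
H = [[-10, 3], [3, -14]]
Trace = -10 - 14 = -24
Determinant = -10*-14 - (3)^2 = 131
Discriminant = (-24)^2 - 4*131 = 52.0
Eigenvalues: lambda_1 = -15.6056, lambda_2 = -8.3944
The function is concave.

1


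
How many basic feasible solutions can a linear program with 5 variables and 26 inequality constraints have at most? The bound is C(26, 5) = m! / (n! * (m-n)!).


Each vertex corresponds to some choice of n active constraints out of m, so the number of vertices is at most C(m, n) = m! / (n!(m-n)!).
m = 26, n = 5
Numerator: 26 * 25 * 24 * 23 * 22
Denominator: 5! = 120
C(26, 5) = 65780


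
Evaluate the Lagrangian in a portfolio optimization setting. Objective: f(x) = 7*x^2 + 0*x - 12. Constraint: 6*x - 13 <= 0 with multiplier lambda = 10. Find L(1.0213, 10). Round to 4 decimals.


Step 1: Evaluate f(x).
f(1.0213) = 7*1.0213^2 + 0*1.0213 - 12 = -4.6986
Step 2: Evaluate g(x).
g(1.0213) = 6*1.0213 - 13 = -6.8722
Step 3: Compute Lagrangian.
L = -4.6986 + 10*-6.8722 = -73.4206


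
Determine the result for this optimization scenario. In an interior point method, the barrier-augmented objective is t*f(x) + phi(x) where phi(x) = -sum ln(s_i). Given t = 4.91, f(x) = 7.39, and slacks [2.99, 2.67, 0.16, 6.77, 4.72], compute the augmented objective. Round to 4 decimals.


Step 1: Compute log-barrier.
ln values: [1.0953, 0.9821, -1.8326, 1.9125, 1.5518]
phi = -(1.0953 + 0.9821 - 1.8326 + 1.9125 + 1.5518) = -3.7091
Step 2: Compute augmented objective.
t*f(x) = 4.91*7.39 = 36.2849
Total = 36.2849 - 3.7091 = 32.5758


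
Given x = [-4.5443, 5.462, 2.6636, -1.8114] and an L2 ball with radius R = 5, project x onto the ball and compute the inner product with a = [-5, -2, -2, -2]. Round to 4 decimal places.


Step 1: Compute ||x|| (intermediates to 6 decimals).
||x|| = sqrt((-4.5443)^2 + 5.462^2 + 2.6636^2 + (-1.8114)^2) = 7.801285
Step 2: Project.
Since ||x|| > R, scale = R/||x|| = 5/7.801285 = 0.64092, proj(x) = scale * x
proj(x) = [-2.912533, 3.500705, 1.707155, -1.160962]
Step 3: Dot product.
a^T * proj(x) = -5*(-2.912533) - 2*3.500705 - 2*1.707155 - 2*(-1.160962) = 6.4689


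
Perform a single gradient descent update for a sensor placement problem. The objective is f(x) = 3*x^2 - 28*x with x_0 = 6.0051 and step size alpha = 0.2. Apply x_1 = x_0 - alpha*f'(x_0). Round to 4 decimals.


We compute the gradient at x_0 and apply the update.
f'(x) = 6*x - 28
f'(6.0051) = 6*6.0051 - 28 = 8.0306
x_1 = 6.0051 - 0.2*8.0306 = 4.399


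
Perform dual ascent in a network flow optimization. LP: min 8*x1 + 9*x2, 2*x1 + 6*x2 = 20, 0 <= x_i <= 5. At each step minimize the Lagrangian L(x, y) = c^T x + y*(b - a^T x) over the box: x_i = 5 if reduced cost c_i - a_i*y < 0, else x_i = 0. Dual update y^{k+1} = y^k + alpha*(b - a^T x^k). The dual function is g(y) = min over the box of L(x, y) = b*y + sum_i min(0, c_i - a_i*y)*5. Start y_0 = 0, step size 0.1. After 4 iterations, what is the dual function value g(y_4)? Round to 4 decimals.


Dual ascent for LP: min 8*x1 + 9*x2, 2*x1 + 6*x2 = 20, 0 <= x_i <= 5
Step 1: y^k = 0.0, reduced costs: (8.0, 9.0)
  x^k = (0.0, 0.0), subgradient = b - a^T x = 20.0
  y^{k+1} = 0.0 + 0.1*20.0 = 2.0
Step 2: y^k = 2.0, reduced costs: (4.0, -3.0)
  x^k = (0.0, 5.0), subgradient = b - a^T x = -10.0
  y^{k+1} = 2.0 + 0.1*-10.0 = 1.0
Step 3: y^k = 1.0, reduced costs: (6.0, 3.0)
  x^k = (0.0, 0.0), subgradient = b - a^T x = 20.0
  y^{k+1} = 1.0 + 0.1*20.0 = 3.0
Step 4: y^k = 3.0, reduced costs: (2.0, -9.0)
  x^k = (0.0, 5.0), subgradient = b - a^T x = -10.0
  y^{k+1} = 3.0 + 0.1*-10.0 = 2.0
Dual objective at y_4 = 2.0: reduced costs (4.0, -3.0), box minimizer x = (0.0, 5.0)
g(y_4) = b*y + (c1 - a1*y)*x1 + (c2 - a2*y)*x2 = 20*2.0 + 4.0*0.0 + (-3.0)*5.0 = 40.0 + 0.0 - 15.0 = 25.0
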